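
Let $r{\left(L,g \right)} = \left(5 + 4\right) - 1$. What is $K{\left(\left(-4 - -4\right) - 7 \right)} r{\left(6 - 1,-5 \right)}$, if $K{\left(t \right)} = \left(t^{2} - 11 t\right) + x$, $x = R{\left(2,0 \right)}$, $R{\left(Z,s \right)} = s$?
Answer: $1008$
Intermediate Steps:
$x = 0$
$r{\left(L,g \right)} = 8$ ($r{\left(L,g \right)} = 9 - 1 = 8$)
$K{\left(t \right)} = t^{2} - 11 t$ ($K{\left(t \right)} = \left(t^{2} - 11 t\right) + 0 = t^{2} - 11 t$)
$K{\left(\left(-4 - -4\right) - 7 \right)} r{\left(6 - 1,-5 \right)} = \left(\left(-4 - -4\right) - 7\right) \left(-11 - 7\right) 8 = \left(\left(-4 + 4\right) - 7\right) \left(-11 + \left(\left(-4 + 4\right) - 7\right)\right) 8 = \left(0 - 7\right) \left(-11 + \left(0 - 7\right)\right) 8 = - 7 \left(-11 - 7\right) 8 = \left(-7\right) \left(-18\right) 8 = 126 \cdot 8 = 1008$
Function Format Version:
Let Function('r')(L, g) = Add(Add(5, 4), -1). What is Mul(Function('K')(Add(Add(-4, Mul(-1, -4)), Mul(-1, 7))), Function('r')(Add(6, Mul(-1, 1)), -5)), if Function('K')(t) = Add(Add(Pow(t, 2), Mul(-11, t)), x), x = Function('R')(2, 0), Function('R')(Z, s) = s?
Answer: 1008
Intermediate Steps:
x = 0
Function('r')(L, g) = 8 (Function('r')(L, g) = Add(9, -1) = 8)
Function('K')(t) = Add(Pow(t, 2), Mul(-11, t)) (Function('K')(t) = Add(Add(Pow(t, 2), Mul(-11, t)), 0) = Add(Pow(t, 2), Mul(-11, t)))
Mul(Function('K')(Add(Add(-4, Mul(-1, -4)), Mul(-1, 7))), Function('r')(Add(6, Mul(-1, 1)), -5)) = Mul(Mul(Add(Add(-4, Mul(-1, -4)), Mul(-1, 7)), Add(-11, Add(Add(-4, Mul(-1, -4)), Mul(-1, 7)))), 8) = Mul(Mul(Add(Add(-4, 4), -7), Add(-11, Add(Add(-4, 4), -7))), 8) = Mul(Mul(Add(0, -7), Add(-11, Add(0, -7))), 8) = Mul(Mul(-7, Add(-11, -7)), 8) = Mul(Mul(-7, -18), 8) = Mul(126, 8) = 1008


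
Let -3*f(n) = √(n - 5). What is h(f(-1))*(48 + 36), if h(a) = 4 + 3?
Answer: 588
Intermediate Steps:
f(n) = -√(-5 + n)/3 (f(n) = -√(n - 5)/3 = -√(-5 + n)/3)
h(a) = 7
h(f(-1))*(48 + 36) = 7*(48 + 36) = 7*84 = 588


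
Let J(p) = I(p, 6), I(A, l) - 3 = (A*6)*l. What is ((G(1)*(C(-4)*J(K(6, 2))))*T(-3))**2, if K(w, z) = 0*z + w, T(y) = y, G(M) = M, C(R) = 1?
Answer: 431649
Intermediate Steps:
K(w, z) = w (K(w, z) = 0 + w = w)
I(A, l) = 3 + 6*A*l (I(A, l) = 3 + (A*6)*l = 3 + (6*A)*l = 3 + 6*A*l)
J(p) = 3 + 36*p (J(p) = 3 + 6*p*6 = 3 + 36*p)
((G(1)*(C(-4)*J(K(6, 2))))*T(-3))**2 = ((1*(1*(3 + 36*6)))*(-3))**2 = ((1*(1*(3 + 216)))*(-3))**2 = ((1*(1*219))*(-3))**2 = ((1*219)*(-3))**2 = (219*(-3))**2 = (-657)**2 = 431649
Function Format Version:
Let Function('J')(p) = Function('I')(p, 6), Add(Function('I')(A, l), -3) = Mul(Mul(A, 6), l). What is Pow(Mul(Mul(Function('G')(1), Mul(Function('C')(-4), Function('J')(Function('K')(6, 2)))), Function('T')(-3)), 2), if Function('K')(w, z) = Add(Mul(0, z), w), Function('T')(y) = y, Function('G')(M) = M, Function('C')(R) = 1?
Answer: 431649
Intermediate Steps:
Function('K')(w, z) = w (Function('K')(w, z) = Add(0, w) = w)
Function('I')(A, l) = Add(3, Mul(6, A, l)) (Function('I')(A, l) = Add(3, Mul(Mul(A, 6), l)) = Add(3, Mul(Mul(6, A), l)) = Add(3, Mul(6, A, l)))
Function('J')(p) = Add(3, Mul(36, p)) (Function('J')(p) = Add(3, Mul(6, p, 6)) = Add(3, Mul(36, p)))
Pow(Mul(Mul(Function('G')(1), Mul(Function('C')(-4), Function('J')(Function('K')(6, 2)))), Function('T')(-3)), 2) = Pow(Mul(Mul(1, Mul(1, Add(3, Mul(36, 6)))), -3), 2) = Pow(Mul(Mul(1, Mul(1, Add(3, 216))), -3), 2) = Pow(Mul(Mul(1, Mul(1, 219)), -3), 2) = Pow(Mul(Mul(1, 219), -3), 2) = Pow(Mul(219, -3), 2) = Pow(-657, 2) = 431649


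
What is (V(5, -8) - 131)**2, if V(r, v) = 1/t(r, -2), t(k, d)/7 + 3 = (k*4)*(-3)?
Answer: 3337603984/194481 ≈ 17162.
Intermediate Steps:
t(k, d) = -21 - 84*k (t(k, d) = -21 + 7*((k*4)*(-3)) = -21 + 7*((4*k)*(-3)) = -21 + 7*(-12*k) = -21 - 84*k)
V(r, v) = 1/(-21 - 84*r)
(V(5, -8) - 131)**2 = (-1/(21 + 84*5) - 131)**2 = (-1/(21 + 420) - 131)**2 = (-1/441 - 131)**2 = (-57772/441)**2 = 3337603984/194481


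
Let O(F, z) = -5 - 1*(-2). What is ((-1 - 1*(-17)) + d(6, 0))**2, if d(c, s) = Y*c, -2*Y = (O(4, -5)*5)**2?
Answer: 434281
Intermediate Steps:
O(F, z) = -3 (O(F, z) = -5 + 2 = -3)
Y = -225/2 (Y = -(-3*5)**2/2 = -1/2*(-15)**2 = -1/2*225 = -225/2 ≈ -112.50)
d(c, s) = -225*c/2
((-1 - 1*(-17)) + d(6, 0))**2 = ((-1 - 1*(-17)) - 225/2*6)**2 = ((-1 + 17) - 675)**2 = (16 - 675)**2 = (-659)**2 = 434281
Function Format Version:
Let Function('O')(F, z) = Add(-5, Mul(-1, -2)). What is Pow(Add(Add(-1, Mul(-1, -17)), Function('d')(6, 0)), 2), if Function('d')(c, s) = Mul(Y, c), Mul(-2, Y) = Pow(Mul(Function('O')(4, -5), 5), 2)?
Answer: 434281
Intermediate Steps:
Function('O')(F, z) = -3 (Function('O')(F, z) = Add(-5, 2) = -3)
Y = Rational(-225, 2) (Y = Mul(Rational(-1, 2), Pow(Mul(-3, 5), 2)) = Mul(Rational(-1, 2), Pow(-15, 2)) = Mul(Rational(-1, 2), 225) = Rational(-225, 2) ≈ -112.50)
Function('d')(c, s) = Mul(Rational(-225, 2), c)
Pow(Add(Add(-1, Mul(-1, -17)), Function('d')(6, 0)), 2) = Pow(Add(Add(-1, Mul(-1, -17)), Mul(Rational(-225, 2), 6)), 2) = Pow(Add(Add(-1, 17), -675), 2) = Pow(Add(16, -675), 2) = Pow(-659, 2) = 434281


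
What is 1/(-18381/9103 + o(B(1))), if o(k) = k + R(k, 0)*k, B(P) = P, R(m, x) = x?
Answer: -9103/9278 ≈ -0.98114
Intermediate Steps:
o(k) = k (o(k) = k + 0*k = k + 0 = k)
1/(-18381/9103 + o(B(1))) = 1/(-18381/9103 + 1) = 1/(-9278/9103) = -9103/9278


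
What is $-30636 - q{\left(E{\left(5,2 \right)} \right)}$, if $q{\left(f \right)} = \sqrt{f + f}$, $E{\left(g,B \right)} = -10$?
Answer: $-30636 - 2 i \sqrt{5} \approx -30636.0 - 4.4721 i$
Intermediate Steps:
$q{\left(f \right)} = \sqrt{2} \sqrt{f}$ ($q{\left(f \right)} = \sqrt{2 f} = \sqrt{2} \sqrt{f}$)
$-30636 - q{\left(E{\left(5,2 \right)} \right)} = -30636 - \sqrt{2} \sqrt{-10} = -30636 - \sqrt{2} i \sqrt{10} = -30636 - 2 i \sqrt{5}$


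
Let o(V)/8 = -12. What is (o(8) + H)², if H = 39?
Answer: 3249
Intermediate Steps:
o(V) = -96 (o(V) = 8*(-12) = -96)
(o(8) + H)² = (-96 + 39)² = (-57)² = 3249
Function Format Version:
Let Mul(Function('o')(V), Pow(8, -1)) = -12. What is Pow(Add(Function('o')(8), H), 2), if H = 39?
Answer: 3249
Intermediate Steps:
Function('o')(V) = -96 (Function('o')(V) = Mul(8, -12) = -96)
Pow(Add(Function('o')(8), H), 2) = Pow(Add(-96, 39), 2) = Pow(-57, 2) = 3249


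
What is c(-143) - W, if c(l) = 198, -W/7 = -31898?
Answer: -223088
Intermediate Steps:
W = 223286 (W = -7*(-31898) = 223286)
c(-143) - W = 198 - 1*223286 = 198 - 223286 = -223088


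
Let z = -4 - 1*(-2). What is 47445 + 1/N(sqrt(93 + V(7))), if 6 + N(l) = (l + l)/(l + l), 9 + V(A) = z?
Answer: 237224/5 ≈ 47445.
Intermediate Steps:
z = -2 (z = -4 + 2 = -2)
V(A) = -11 (V(A) = -9 - 2 = -11)
N(l) = -5 (N(l) = -6 + (l + l)/(l + l) = -6 + (2*l)/((2*l)) = -6 + (2*l)*(1/(2*l)) = -6 + 1 = -5)
47445 + 1/N(sqrt(93 + V(7))) = 47445 + 1/(-5) = 47445 - 1/5 = 237224/5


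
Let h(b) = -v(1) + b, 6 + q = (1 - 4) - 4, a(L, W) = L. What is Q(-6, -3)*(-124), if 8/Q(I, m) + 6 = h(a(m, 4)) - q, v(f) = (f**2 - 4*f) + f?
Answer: -496/3 ≈ -165.33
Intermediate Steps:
v(f) = f**2 - 3*f
q = -13 (q = -6 + ((1 - 4) - 4) = -6 + (-3 - 4) = -6 - 7 = -13)
h(b) = 2 + b (h(b) = -(-3 + 1) + b = -(-2) + b = -1*(-2) + b = 2 + b)
Q(I, m) = 8/(9 + m) (Q(I, m) = 8/(-6 + ((2 + m) - 1*(-13))) = 8/(-6 + ((2 + m) + 13)) = 8/(-6 + (15 + m)) = 8/(9 + m))
Q(-6, -3)*(-124) = (8/(9 - 3))*(-124) = (8/6)*(-124) = (8*(1/6))*(-124) = (4/3)*(-124) = -496/3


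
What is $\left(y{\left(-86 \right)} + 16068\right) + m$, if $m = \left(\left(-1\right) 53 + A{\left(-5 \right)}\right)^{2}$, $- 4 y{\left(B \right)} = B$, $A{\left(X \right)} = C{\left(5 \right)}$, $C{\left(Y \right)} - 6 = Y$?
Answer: $\frac{35707}{2} \approx 17854.0$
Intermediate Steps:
$C{\left(Y \right)} = 6 + Y$
$A{\left(X \right)} = 11$ ($A{\left(X \right)} = 6 + 5 = 11$)
$y{\left(B \right)} = - \frac{B}{4}$
$m = 1764$ ($m = \left(\left(-1\right) 53 + 11\right)^{2} = \left(-53 + 11\right)^{2} = \left(-42\right)^{2} = 1764$)
$\left(y{\left(-86 \right)} + 16068\right) + m = \left(\left(- \frac{1}{4}\right) \left(-86\right) + 16068\right) + 1764 = \left(\frac{43}{2} + 16068\right) + 1764 = \frac{32179}{2} + 1764 = \frac{35707}{2}$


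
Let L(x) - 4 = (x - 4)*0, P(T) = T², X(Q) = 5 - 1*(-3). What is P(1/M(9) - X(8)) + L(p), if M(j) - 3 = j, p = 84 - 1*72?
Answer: 9601/144 ≈ 66.674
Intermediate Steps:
p = 12 (p = 84 - 72 = 12)
M(j) = 3 + j
X(Q) = 8 (X(Q) = 5 + 3 = 8)
L(x) = 4 (L(x) = 4 + (x - 4)*0 = 4 + (-4 + x)*0 = 4 + 0 = 4)
P(1/M(9) - X(8)) + L(p) = (1/(3 + 9) - 1*8)² + 4 = (1/12 - 8)² + 4 = (-95/12)² + 4 = 9025/144 + 4 = 9601/144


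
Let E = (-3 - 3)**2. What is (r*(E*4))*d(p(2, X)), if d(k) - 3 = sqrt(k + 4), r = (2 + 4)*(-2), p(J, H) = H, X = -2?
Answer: -5184 - 1728*sqrt(2) ≈ -7627.8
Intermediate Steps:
E = 36 (E = (-6)**2 = 36)
r = -12 (r = 6*(-2) = -12)
d(k) = 3 + sqrt(4 + k) (d(k) = 3 + sqrt(k + 4) = 3 + sqrt(4 + k))
(r*(E*4))*d(p(2, X)) = (-432*4)*(3 + sqrt(4 - 2)) = (-12*144)*(3 + sqrt(2)) = -1728*(3 + sqrt(2)) = -5184 - 1728*sqrt(2)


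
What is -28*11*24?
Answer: -7392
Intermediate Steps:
-28*11*24 = -308*24 = -7392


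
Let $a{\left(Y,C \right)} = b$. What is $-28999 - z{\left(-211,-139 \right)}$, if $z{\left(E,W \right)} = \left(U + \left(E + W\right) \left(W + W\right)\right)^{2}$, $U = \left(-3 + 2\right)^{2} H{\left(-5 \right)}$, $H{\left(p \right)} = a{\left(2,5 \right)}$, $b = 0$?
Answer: $-9467318999$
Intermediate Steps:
$a{\left(Y,C \right)} = 0$
$H{\left(p \right)} = 0$
$U = 0$ ($U = \left(-3 + 2\right)^{2} \cdot 0 = \left(-1\right)^{2} \cdot 0 = 1 \cdot 0 = 0$)
$z{\left(E,W \right)} = 4 W^{2} \left(E + W\right)^{2}$ ($z{\left(E,W \right)} = \left(0 + \left(E + W\right) \left(W + W\right)\right)^{2} = \left(0 + \left(E + W\right) 2 W\right)^{2} = \left(0 + 2 W \left(E + W\right)\right)^{2} = \left(2 W \left(E + W\right)\right)^{2} = 4 W^{2} \left(E + W\right)^{2}$)
$-28999 - z{\left(-211,-139 \right)} = -28999 - 4 \left(-139\right)^{2} \left(-211 - 139\right)^{2} = -28999 - 4 \cdot 19321 \left(-350\right)^{2} = -28999 - 4 \cdot 19321 \cdot 122500 = -28999 - 9467290000 = -9467318999$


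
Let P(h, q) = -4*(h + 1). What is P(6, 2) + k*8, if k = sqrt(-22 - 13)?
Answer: -28 + 8*I*sqrt(35) ≈ -28.0 + 47.329*I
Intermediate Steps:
P(h, q) = -4 - 4*h (P(h, q) = -4*(1 + h) = -4 - 4*h)
k = I*sqrt(35) (k = sqrt(-35) = I*sqrt(35) ≈ 5.9161*I)
P(6, 2) + k*8 = (-4 - 4*6) + (I*sqrt(35))*8 = (-4 - 24) + 8*I*sqrt(35) = -28 + 8*I*sqrt(35)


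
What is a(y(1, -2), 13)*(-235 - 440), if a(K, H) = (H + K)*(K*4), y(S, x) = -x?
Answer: -81000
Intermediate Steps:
a(K, H) = 4*K*(H + K) (a(K, H) = (H + K)*(4*K) = 4*K*(H + K))
a(y(1, -2), 13)*(-235 - 440) = (4*(-1*(-2))*(13 - 1*(-2)))*(-235 - 440) = (4*2*(13 + 2))*(-675) = (4*2*15)*(-675) = 120*(-675) = -81000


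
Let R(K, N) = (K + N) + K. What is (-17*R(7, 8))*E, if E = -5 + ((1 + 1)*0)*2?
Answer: 1870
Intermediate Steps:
R(K, N) = N + 2*K
E = -5 (E = -5 + (2*0)*2 = -5 + 0*2 = -5 + 0 = -5)
(-17*R(7, 8))*E = -17*(8 + 2*7)*(-5) = -17*(8 + 14)*(-5) = -17*22*(-5) = -374*(-5) = 1870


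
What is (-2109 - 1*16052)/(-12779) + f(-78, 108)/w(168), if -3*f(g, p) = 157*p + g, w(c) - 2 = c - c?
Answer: -2763782/983 ≈ -2811.6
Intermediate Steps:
w(c) = 2 (w(c) = 2 + (c - c) = 2 + 0 = 2)
f(g, p) = -157*p/3 - g/3 (f(g, p) = -(157*p + g)/3 = -(g + 157*p)/3 = -157*p/3 - g/3)
(-2109 - 1*16052)/(-12779) + f(-78, 108)/w(168) = (-2109 - 1*16052)/(-12779) + (-157/3*108 - ⅓*(-78))/2 = (-2109 - 16052)*(-1/12779) + (-5652 + 26)*(½) = -18161*(-1/12779) - 5626*½ = 1397/983 - 2813 = -2763782/983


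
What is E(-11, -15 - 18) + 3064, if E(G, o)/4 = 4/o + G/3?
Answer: 100612/33 ≈ 3048.8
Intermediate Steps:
E(G, o) = 16/o + 4*G/3 (E(G, o) = 4*(4/o + G/3) = 16/o + 4*G/3)
E(-11, -15 - 18) + 3064 = (16/(-15 - 18) + (4/3)*(-11)) + 3064 = (16/(-33) - 44/3) + 3064 = (16*(-1/33) - 44/3) + 3064 = (-16/33 - 44/3) + 3064 = -500/33 + 3064 = 100612/33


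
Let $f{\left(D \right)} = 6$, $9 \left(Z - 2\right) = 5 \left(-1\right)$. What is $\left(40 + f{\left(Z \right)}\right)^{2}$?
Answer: $2116$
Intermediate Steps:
$Z = \frac{13}{9}$ ($Z = 2 + \frac{5 \left(-1\right)}{9} = 2 + \frac{1}{9} \left(-5\right) = 2 - \frac{5}{9} = \frac{13}{9} \approx 1.4444$)
$\left(40 + f{\left(Z \right)}\right)^{2} = \left(40 + 6\right)^{2} = 46^{2} = 2116$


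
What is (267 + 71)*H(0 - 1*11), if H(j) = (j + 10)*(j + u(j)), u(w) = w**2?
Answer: -37180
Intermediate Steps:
H(j) = (10 + j)*(j + j**2) (H(j) = (j + 10)*(j + j**2) = (10 + j)*(j + j**2))
(267 + 71)*H(0 - 1*11) = (267 + 71)*((0 - 1*11)*(10 + (0 - 1*11)**2 + 11*(0 - 1*11))) = 338*((0 - 11)*(10 + (0 - 11)**2 + 11*(0 - 11))) = 338*(-11*(10 + (-11)**2 + 11*(-11))) = 338*(-11*(10 + 121 - 121)) = 338*(-11*10) = 338*(-110) = -37180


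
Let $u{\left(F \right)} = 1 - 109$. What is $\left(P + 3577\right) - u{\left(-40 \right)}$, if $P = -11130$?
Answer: $-7445$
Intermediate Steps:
$u{\left(F \right)} = -108$
$\left(P + 3577\right) - u{\left(-40 \right)} = \left(-11130 + 3577\right) - -108 = -7553 + 108 = -7445$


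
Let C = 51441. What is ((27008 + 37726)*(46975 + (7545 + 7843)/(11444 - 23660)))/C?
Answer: 1547766236567/26183469 ≈ 59112.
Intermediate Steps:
((27008 + 37726)*(46975 + (7545 + 7843)/(11444 - 23660)))/C = ((27008 + 37726)*(46975 + (7545 + 7843)/(11444 - 23660)))/51441 = (64734*(46975 + 15388/(-12216)))*(1/51441) = (64734*(46975 + 15388*(-1/12216)))*(1/51441) = (64734*(46975 - 3847/3054))*(1/51441) = (64734*(143457803/3054))*(1/51441) = (1547766236567/509)*(1/51441) = 1547766236567/26183469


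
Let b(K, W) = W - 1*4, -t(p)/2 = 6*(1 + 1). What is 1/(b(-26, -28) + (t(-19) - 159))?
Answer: -1/215 ≈ -0.0046512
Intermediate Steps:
t(p) = -24 (t(p) = -12*(1 + 1) = -12*2 = -2*12 = -24)
b(K, W) = -4 + W (b(K, W) = W - 4 = -4 + W)
1/(b(-26, -28) + (t(-19) - 159)) = 1/((-4 - 28) + (-24 - 159)) = 1/(-32 - 183) = 1/(-215) = -1/215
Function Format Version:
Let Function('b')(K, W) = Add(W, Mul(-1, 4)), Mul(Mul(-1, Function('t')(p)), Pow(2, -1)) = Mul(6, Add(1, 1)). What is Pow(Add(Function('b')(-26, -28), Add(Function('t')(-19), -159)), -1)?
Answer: Rational(-1, 215) ≈ -0.0046512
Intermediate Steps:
Function('t')(p) = -24 (Function('t')(p) = Mul(-2, Mul(6, Add(1, 1))) = Mul(-2, Mul(6, 2)) = Mul(-2, 12) = -24)
Function('b')(K, W) = Add(-4, W) (Function('b')(K, W) = Add(W, -4) = Add(-4, W))
Pow(Add(Function('b')(-26, -28), Add(Function('t')(-19), -159)), -1) = Pow(Add(Add(-4, -28), Add(-24, -159)), -1) = Pow(Add(-32, -183), -1) = Pow(-215, -1) = Rational(-1, 215)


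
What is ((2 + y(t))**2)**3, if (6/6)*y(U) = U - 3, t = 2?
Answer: 1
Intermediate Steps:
y(U) = -3 + U (y(U) = U - 3 = -3 + U)
((2 + y(t))**2)**3 = ((2 + (-3 + 2))**2)**3 = ((2 - 1)**2)**3 = (1**2)**3 = 1**3 = 1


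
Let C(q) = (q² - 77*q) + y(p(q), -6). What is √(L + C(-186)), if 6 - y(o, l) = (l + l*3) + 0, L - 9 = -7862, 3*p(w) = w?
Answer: √41095 ≈ 202.72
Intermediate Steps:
p(w) = w/3
L = -7853 (L = 9 - 7862 = -7853)
y(o, l) = 6 - 4*l (y(o, l) = 6 - ((l + l*3) + 0) = 6 - ((l + 3*l) + 0) = 6 - (4*l + 0) = 6 - 4*l)
C(q) = 30 + q² - 77*q (C(q) = (q² - 77*q) + (6 - 4*(-6)) = (q² - 77*q) + (6 + 24) = (q² - 77*q) + 30 = 30 + q² - 77*q)
√(L + C(-186)) = √(-7853 + (30 + (-186)² - 77*(-186))) = √(-7853 + (30 + 34596 + 14322)) = √(-7853 + 48948) = √41095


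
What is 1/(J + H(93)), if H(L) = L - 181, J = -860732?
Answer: -1/860820 ≈ -1.1617e-6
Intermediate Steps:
H(L) = -181 + L
1/(J + H(93)) = 1/(-860732 + (-181 + 93)) = 1/(-860732 - 88) = 1/(-860820) = -1/860820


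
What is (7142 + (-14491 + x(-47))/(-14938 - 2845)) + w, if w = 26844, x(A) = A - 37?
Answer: 604387613/17783 ≈ 33987.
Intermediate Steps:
x(A) = -37 + A
(7142 + (-14491 + x(-47))/(-14938 - 2845)) + w = (7142 + (-14491 + (-37 - 47))/(-14938 - 2845)) + 26844 = (7142 + (-14491 - 84)/(-17783)) + 26844 = (7142 - 14575*(-1/17783)) + 26844 = (7142 + 14575/17783) + 26844 = 127020761/17783 + 26844 = 604387613/17783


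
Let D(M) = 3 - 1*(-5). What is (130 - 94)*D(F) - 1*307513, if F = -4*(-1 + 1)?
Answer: -307225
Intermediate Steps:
F = 0 (F = -4*0 = 0)
D(M) = 8 (D(M) = 3 + 5 = 8)
(130 - 94)*D(F) - 1*307513 = (130 - 94)*8 - 1*307513 = 36*8 - 307513 = 288 - 307513 = -307225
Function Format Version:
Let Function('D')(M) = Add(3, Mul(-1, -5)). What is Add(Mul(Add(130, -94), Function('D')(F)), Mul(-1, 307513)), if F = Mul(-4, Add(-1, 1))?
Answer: -307225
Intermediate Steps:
F = 0 (F = Mul(-4, 0) = 0)
Function('D')(M) = 8 (Function('D')(M) = Add(3, 5) = 8)
Add(Mul(Add(130, -94), Function('D')(F)), Mul(-1, 307513)) = Add(Mul(Add(130, -94), 8), Mul(-1, 307513)) = Add(Mul(36, 8), -307513) = Add(288, -307513) = -307225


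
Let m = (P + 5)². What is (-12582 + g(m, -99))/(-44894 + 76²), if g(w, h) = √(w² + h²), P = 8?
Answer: 6291/19559 - √38362/39118 ≈ 0.31664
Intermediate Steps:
m = 169 (m = (8 + 5)² = 13² = 169)
g(w, h) = √(h² + w²)
(-12582 + g(m, -99))/(-44894 + 76²) = (-12582 + √((-99)² + 169²))/(-44894 + 76²) = (-12582 + √(9801 + 28561))/(-44894 + 5776) = (-12582 + √38362)/(-39118) = (-12582 + √38362)*(-1/39118) = 6291/19559 - √38362/39118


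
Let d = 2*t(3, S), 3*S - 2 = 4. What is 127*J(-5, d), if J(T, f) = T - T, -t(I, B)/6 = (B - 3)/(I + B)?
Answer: 0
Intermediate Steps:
S = 2 (S = 2/3 + (1/3)*4 = 2/3 + 4/3 = 2)
t(I, B) = -6*(-3 + B)/(B + I) (t(I, B) = -6*(B - 3)/(I + B) = -6*(-3 + B)/(B + I))
d = 12/5 (d = 2*(6*(3 - 1*2)/(2 + 3)) = 2*(6*(3 - 2)/5) = 2*(6*(1/5)*1) = 2*(6/5) = 12/5 ≈ 2.4000)
J(T, f) = 0
127*J(-5, d) = 127*0 = 0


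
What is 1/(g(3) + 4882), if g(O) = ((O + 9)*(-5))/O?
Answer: 1/4862 ≈ 0.00020568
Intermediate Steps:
g(O) = (-45 - 5*O)/O (g(O) = ((9 + O)*(-5))/O = (-45 - 5*O)/O)
1/(g(3) + 4882) = 1/((-5 - 45/3) + 4882) = 1/((-5 - 45*⅓) + 4882) = 1/((-5 - 15) + 4882) = 1/(-20 + 4882) = 1/4862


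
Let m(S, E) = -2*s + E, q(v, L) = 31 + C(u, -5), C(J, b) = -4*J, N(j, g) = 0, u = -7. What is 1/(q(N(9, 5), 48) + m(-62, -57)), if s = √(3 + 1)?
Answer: -½ ≈ -0.50000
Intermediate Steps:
s = 2 (s = √4 = 2)
q(v, L) = 59 (q(v, L) = 31 - 4*(-7) = 31 + 28 = 59)
m(S, E) = -4 + E (m(S, E) = -2*2 + E = -4 + E)
1/(q(N(9, 5), 48) + m(-62, -57)) = 1/(59 + (-4 - 57)) = 1/(59 - 61) = 1/(-2) = -½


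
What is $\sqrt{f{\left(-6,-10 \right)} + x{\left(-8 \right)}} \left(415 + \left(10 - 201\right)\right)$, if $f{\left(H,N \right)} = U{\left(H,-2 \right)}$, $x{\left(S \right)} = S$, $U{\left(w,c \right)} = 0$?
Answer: $448 i \sqrt{2} \approx 633.57 i$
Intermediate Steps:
$f{\left(H,N \right)} = 0$
$\sqrt{f{\left(-6,-10 \right)} + x{\left(-8 \right)}} \left(415 + \left(10 - 201\right)\right) = \sqrt{0 - 8} \left(415 + \left(10 - 201\right)\right) = \sqrt{-8} \left(415 - 191\right) = 2 i \sqrt{2} \cdot 224 = 448 i \sqrt{2}$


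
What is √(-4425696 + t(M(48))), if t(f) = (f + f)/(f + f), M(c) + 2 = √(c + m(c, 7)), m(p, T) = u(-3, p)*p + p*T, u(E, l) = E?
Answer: I*√4425695 ≈ 2103.7*I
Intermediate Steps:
m(p, T) = -3*p + T*p (m(p, T) = -3*p + p*T = -3*p + T*p)
M(c) = -2 + √5*√c (M(c) = -2 + √(c + c*(-3 + 7)) = -2 + √(c + c*4) = -2 + √(c + 4*c) = -2 + √(5*c) = -2 + √5*√c)
t(f) = 1 (t(f) = (2*f)/((2*f)) = (2*f)*(1/(2*f)) = 1)
√(-4425696 + t(M(48))) = √(-4425696 + 1) = √(-4425695) = I*√4425695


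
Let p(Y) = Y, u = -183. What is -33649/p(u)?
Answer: 33649/183 ≈ 183.87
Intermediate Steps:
-33649/p(u) = -33649/(-183) = -33649*(-1/183) = 33649/183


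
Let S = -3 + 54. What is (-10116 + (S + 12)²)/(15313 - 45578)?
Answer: 6147/30265 ≈ 0.20311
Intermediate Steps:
S = 51
(-10116 + (S + 12)²)/(15313 - 45578) = (-10116 + (51 + 12)²)/(15313 - 45578) = (-10116 + 63²)/(-30265) = (-10116 + 3969)*(-1/30265) = -6147*(-1/30265) = 6147/30265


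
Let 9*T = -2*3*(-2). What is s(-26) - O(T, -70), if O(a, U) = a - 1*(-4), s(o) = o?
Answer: -94/3 ≈ -31.333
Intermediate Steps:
T = 4/3 (T = (-2*3*(-2))/9 = (-6*(-2))/9 = (1/9)*12 = 4/3 ≈ 1.3333)
O(a, U) = 4 + a (O(a, U) = a + 4 = 4 + a)
s(-26) - O(T, -70) = -26 - (4 + 4/3) = -26 - 1*16/3 = -26 - 16/3 = -94/3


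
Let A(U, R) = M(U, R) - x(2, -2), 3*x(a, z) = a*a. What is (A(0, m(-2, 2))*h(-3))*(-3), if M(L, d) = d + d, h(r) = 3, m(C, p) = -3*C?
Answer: -96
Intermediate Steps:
M(L, d) = 2*d
x(a, z) = a²/3 (x(a, z) = (a*a)/3 = a²/3)
A(U, R) = -4/3 + 2*R (A(U, R) = 2*R - 2²/3 = 2*R - 4/3 = -4/3 + 2*R)
(A(0, m(-2, 2))*h(-3))*(-3) = ((-4/3 + 2*(-3*(-2)))*3)*(-3) = ((-4/3 + 2*6)*3)*(-3) = ((-4/3 + 12)*3)*(-3) = ((32/3)*3)*(-3) = 32*(-3) = -96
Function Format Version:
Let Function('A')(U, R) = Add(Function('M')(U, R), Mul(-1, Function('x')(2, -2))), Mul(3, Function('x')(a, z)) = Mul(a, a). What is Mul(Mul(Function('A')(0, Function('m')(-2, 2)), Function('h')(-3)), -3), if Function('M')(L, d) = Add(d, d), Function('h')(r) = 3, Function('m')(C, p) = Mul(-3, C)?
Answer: -96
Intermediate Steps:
Function('M')(L, d) = Mul(2, d)
Function('x')(a, z) = Mul(Rational(1, 3), Pow(a, 2)) (Function('x')(a, z) = Mul(Rational(1, 3), Mul(a, a)) = Mul(Rational(1, 3), Pow(a, 2)))
Function('A')(U, R) = Add(Rational(-4, 3), Mul(2, R)) (Function('A')(U, R) = Add(Mul(2, R), Mul(-1, Mul(Rational(1, 3), Pow(2, 2)))) = Add(Mul(2, R), Mul(-1, Mul(Rational(1, 3), 4))) = Add(Mul(2, R), Mul(-1, Rational(4, 3))) = Add(Mul(2, R), Rational(-4, 3)) = Add(Rational(-4, 3), Mul(2, R)))
Mul(Mul(Function('A')(0, Function('m')(-2, 2)), Function('h')(-3)), -3) = Mul(Mul(Add(Rational(-4, 3), Mul(2, Mul(-3, -2))), 3), -3) = Mul(Mul(Add(Rational(-4, 3), Mul(2, 6)), 3), -3) = Mul(Mul(Add(Rational(-4, 3), 12), 3), -3) = Mul(Mul(Rational(32, 3), 3), -3) = Mul(32, -3) = -96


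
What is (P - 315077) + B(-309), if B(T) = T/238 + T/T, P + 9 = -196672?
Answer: -121798475/238 ≈ -5.1176e+5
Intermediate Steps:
P = -196681 (P = -9 - 196672 = -196681)
B(T) = 1 + T/238 (B(T) = T*(1/238) + 1 = T/238 + 1 = 1 + T/238)
(P - 315077) + B(-309) = (-196681 - 315077) + (1 + (1/238)*(-309)) = -511758 + (1 - 309/238) = -511758 - 71/238 = -121798475/238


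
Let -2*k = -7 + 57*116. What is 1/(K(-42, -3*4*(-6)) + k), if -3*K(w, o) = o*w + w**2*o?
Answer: -2/89261 ≈ -2.2406e-5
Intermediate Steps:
K(w, o) = -o*w/3 - o*w**2/3 (K(w, o) = -(o*w + w**2*o)/3 = -(o*w + o*w**2)/3 = -o*w/3 - o*w**2/3)
k = -6605/2 (k = -(-7 + 57*116)/2 = -(-7 + 6612)/2 = -1/2*6605 = -6605/2 ≈ -3302.5)
1/(K(-42, -3*4*(-6)) + k) = 1/(-1/3*-3*4*(-6)*(-42)*(1 - 42) - 6605/2) = 1/(-1/3*(-12*(-6))*(-42)*(-41) - 6605/2) = 1/(-1/3*72*(-42)*(-41) - 6605/2) = 1/(-41328 - 6605/2) = 1/(-89261/2) = -2/89261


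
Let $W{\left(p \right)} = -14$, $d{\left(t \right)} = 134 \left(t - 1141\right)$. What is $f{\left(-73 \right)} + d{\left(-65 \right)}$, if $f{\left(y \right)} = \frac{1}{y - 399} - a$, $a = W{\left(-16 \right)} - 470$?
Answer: $- \frac{76048641}{472} \approx -1.6112 \cdot 10^{5}$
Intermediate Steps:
$d{\left(t \right)} = -152894 + 134 t$ ($d{\left(t \right)} = 134 \left(-1141 + t\right) = -152894 + 134 t$)
$a = -484$ ($a = -14 - 470 = -484$)
$f{\left(y \right)} = 484 + \frac{1}{-399 + y}$ ($f{\left(y \right)} = \frac{1}{y - 399} - -484 = \frac{1}{-399 + y} + 484 = 484 + \frac{1}{-399 + y}$)
$f{\left(-73 \right)} + d{\left(-65 \right)} = \frac{-193115 + 484 \left(-73\right)}{-399 - 73} + \left(-152894 + 134 \left(-65\right)\right) = \frac{-193115 - 35332}{-472} - 161604 = \left(- \frac{1}{472}\right) \left(-228447\right) - 161604 = \frac{228447}{472} - 161604 = - \frac{76048641}{472}$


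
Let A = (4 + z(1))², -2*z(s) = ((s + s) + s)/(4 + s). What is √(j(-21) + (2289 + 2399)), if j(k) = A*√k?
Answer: √(468800 + 1369*I*√21)/10 ≈ 68.47 + 0.45812*I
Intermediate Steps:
z(s) = -3*s/(2*(4 + s)) (z(s) = -((s + s) + s)/(2*(4 + s)) = -(2*s + s)/(2*(4 + s)) = -3*s/(2*(4 + s)))
A = 1369/100 (A = (4 - 3*1/(8 + 2*1))² = (4 - 3*1/(8 + 2))² = (4 - 3*1/10)² = (4 - 3*1*⅒)² = (4 - 3/10)² = (37/10)² = 1369/100 ≈ 13.690)
j(k) = 1369*√k/100
√(j(-21) + (2289 + 2399)) = √(1369*√(-21)/100 + (2289 + 2399)) = √(1369*(I*√21)/100 + 4688) = √(1369*I*√21/100 + 4688) = √(4688 + 1369*I*√21/100)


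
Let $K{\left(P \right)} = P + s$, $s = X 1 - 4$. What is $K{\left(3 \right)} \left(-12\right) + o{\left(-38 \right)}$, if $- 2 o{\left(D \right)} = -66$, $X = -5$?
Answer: $105$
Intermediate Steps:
$o{\left(D \right)} = 33$ ($o{\left(D \right)} = \left(- \frac{1}{2}\right) \left(-66\right) = 33$)
$s = -9$ ($s = \left(-5\right) 1 - 4 = -5 - 4 = -9$)
$K{\left(P \right)} = -9 + P$ ($K{\left(P \right)} = P - 9 = -9 + P$)
$K{\left(3 \right)} \left(-12\right) + o{\left(-38 \right)} = \left(-9 + 3\right) \left(-12\right) + 33 = \left(-6\right) \left(-12\right) + 33 = 72 + 33 = 105$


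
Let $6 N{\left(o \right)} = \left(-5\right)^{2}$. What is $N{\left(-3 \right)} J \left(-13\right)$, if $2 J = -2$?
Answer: $\frac{325}{6} \approx 54.167$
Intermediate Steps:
$J = -1$ ($J = \frac{1}{2} \left(-2\right) = -1$)
$N{\left(o \right)} = \frac{25}{6}$ ($N{\left(o \right)} = \frac{\left(-5\right)^{2}}{6} = \frac{1}{6} \cdot 25 = \frac{25}{6}$)
$N{\left(-3 \right)} J \left(-13\right) = \frac{25}{6} \left(-1\right) \left(-13\right) = \left(- \frac{25}{6}\right) \left(-13\right) = \frac{325}{6}$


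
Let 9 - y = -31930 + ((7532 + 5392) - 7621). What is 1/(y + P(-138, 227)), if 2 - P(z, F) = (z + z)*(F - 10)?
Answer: 1/86530 ≈ 1.1557e-5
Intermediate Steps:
P(z, F) = 2 - 2*z*(-10 + F) (P(z, F) = 2 - (z + z)*(F - 10) = 2 - 2*z*(-10 + F))
y = 26636 (y = 9 - (-31930 + ((7532 + 5392) - 7621)) = 9 - (-31930 + (12924 - 7621)) = 9 - (-31930 + 5303) = 9 - 1*(-26627) = 9 + 26627 = 26636)
1/(y + P(-138, 227)) = 1/(26636 + (2 + 20*(-138) - 2*227*(-138))) = 1/(26636 + (2 - 2760 + 62652)) = 1/(26636 + 59894) = 1/86530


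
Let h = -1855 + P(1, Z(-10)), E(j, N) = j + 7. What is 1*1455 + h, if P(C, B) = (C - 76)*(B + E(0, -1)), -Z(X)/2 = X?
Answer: -2425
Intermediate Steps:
E(j, N) = 7 + j
Z(X) = -2*X
P(C, B) = (-76 + C)*(7 + B) (P(C, B) = (C - 76)*(B + (7 + 0)) = (-76 + C)*(B + 7) = (-76 + C)*(7 + B))
h = -3880 (h = -1855 + (-532 - (-152)*(-10) + 7*1 - 2*(-10)*1) = -1855 + (-532 - 76*20 + 7 + 20*1) = -1855 + (-532 - 1520 + 7 + 20) = -1855 - 2025 = -3880)
1*1455 + h = 1*1455 - 3880 = 1455 - 3880 = -2425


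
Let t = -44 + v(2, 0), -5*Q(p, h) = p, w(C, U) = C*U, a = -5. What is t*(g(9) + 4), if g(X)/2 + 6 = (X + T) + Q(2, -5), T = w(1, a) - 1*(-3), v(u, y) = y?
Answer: -1144/5 ≈ -228.80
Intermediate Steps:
T = -2 (T = 1*(-5) - 1*(-3) = -5 + 3 = -2)
Q(p, h) = -p/5
t = -44 (t = -44 + 0 = -44)
g(X) = -84/5 + 2*X (g(X) = -12 + 2*((X - 2) - ⅕*2) = -12 + 2*((-2 + X) - ⅖) = -12 + 2*(-12/5 + X) = -12 + (-24/5 + 2*X) = -84/5 + 2*X)
t*(g(9) + 4) = -44*((-84/5 + 2*9) + 4) = -44*((-84/5 + 18) + 4) = -44*(6/5 + 4) = -44*26/5 = -1144/5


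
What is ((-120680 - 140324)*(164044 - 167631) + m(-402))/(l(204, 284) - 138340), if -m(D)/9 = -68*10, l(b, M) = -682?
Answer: -468113734/69511 ≈ -6734.4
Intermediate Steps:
m(D) = 6120 (m(D) = -(-612)*10 = -9*(-680) = 6120)
((-120680 - 140324)*(164044 - 167631) + m(-402))/(l(204, 284) - 138340) = ((-120680 - 140324)*(164044 - 167631) + 6120)/(-682 - 138340) = (-261004*(-3587) + 6120)/(-139022) = (936221348 + 6120)*(-1/139022) = 936227468*(-1/139022) = -468113734/69511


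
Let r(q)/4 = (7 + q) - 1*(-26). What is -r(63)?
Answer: -384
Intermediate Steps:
r(q) = 132 + 4*q (r(q) = 4*((7 + q) - 1*(-26)) = 4*((7 + q) + 26) = 4*(33 + q) = 132 + 4*q)
-r(63) = -(132 + 4*63) = -(132 + 252) = -1*384 = -384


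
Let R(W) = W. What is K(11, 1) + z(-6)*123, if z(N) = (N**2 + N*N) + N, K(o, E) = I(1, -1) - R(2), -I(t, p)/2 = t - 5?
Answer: 8124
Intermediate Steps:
I(t, p) = 10 - 2*t (I(t, p) = -2*(t - 5) = -2*(-5 + t) = 10 - 2*t)
K(o, E) = 6 (K(o, E) = (10 - 2*1) - 1*2 = (10 - 2) - 2 = 8 - 2 = 6)
z(N) = N + 2*N**2 (z(N) = (N**2 + N**2) + N = 2*N**2 + N = N + 2*N**2)
K(11, 1) + z(-6)*123 = 6 - 6*(1 + 2*(-6))*123 = 6 - 6*(1 - 12)*123 = 6 - 6*(-11)*123 = 6 + 66*123 = 6 + 8118 = 8124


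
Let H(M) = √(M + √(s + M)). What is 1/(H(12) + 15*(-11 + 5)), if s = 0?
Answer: 1/(-90 + √(12 + 2*√3)) ≈ -0.011619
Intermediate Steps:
H(M) = √(M + √M) (H(M) = √(M + √(0 + M)) = √(M + √M))
1/(H(12) + 15*(-11 + 5)) = 1/(√(12 + √12) + 15*(-11 + 5)) = 1/(√(12 + 2*√3) + 15*(-6)) = 1/(√(12 + 2*√3) - 90) = 1/(-90 + √(12 + 2*√3))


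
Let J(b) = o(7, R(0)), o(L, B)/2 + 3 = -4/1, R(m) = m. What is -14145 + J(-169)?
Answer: -14159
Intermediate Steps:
o(L, B) = -14 (o(L, B) = -6 + 2*(-4/1) = -6 + 2*(-4*1) = -6 + 2*(-4) = -6 - 8 = -14)
J(b) = -14
-14145 + J(-169) = -14145 - 14 = -14159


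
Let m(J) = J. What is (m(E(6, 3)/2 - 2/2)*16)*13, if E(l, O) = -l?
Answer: -832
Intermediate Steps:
(m(E(6, 3)/2 - 2/2)*16)*13 = ((-1*6/2 - 2/2)*16)*13 = ((-6*½ - 2*½)*16)*13 = ((-3 - 1)*16)*13 = -4*16*13 = -64*13 = -832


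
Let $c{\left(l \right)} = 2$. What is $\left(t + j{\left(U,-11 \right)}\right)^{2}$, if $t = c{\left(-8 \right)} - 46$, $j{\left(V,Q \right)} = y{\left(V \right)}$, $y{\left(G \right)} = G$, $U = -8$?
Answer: $2704$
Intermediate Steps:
$j{\left(V,Q \right)} = V$
$t = -44$ ($t = 2 - 46 = -44$)
$\left(t + j{\left(U,-11 \right)}\right)^{2} = \left(-44 - 8\right)^{2} = \left(-52\right)^{2} = 2704$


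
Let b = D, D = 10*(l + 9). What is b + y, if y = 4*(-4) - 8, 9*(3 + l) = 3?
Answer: 118/3 ≈ 39.333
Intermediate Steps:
l = -8/3 (l = -3 + (⅑)*3 = -3 + ⅓ = -8/3 ≈ -2.6667)
D = 190/3 (D = 10*(-8/3 + 9) = 10*(19/3) = 190/3 ≈ 63.333)
b = 190/3 ≈ 63.333
y = -24 (y = -16 - 8 = -24)
b + y = 190/3 - 24 = 118/3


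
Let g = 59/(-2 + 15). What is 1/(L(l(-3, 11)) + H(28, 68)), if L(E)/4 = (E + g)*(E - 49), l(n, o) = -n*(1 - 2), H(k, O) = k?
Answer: -1/292 ≈ -0.0034247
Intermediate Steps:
g = 59/13 ≈ 4.5385
l(n, o) = n (l(n, o) = -n*(-1) = -(-1)*n = n)
L(E) = 4*(-49 + E)*(59/13 + E) (L(E) = 4*((E + 59/13)*(E - 49)) = 4*((59/13 + E)*(-49 + E)) = 4*((-49 + E)*(59/13 + E)) = 4*(-49 + E)*(59/13 + E))
1/(L(l(-3, 11)) + H(28, 68)) = 1/((-11564/13 + 4*(-3)**2 - 2312/13*(-3)) + 28) = 1/((-11564/13 + 4*9 + 6936/13) + 28) = 1/((-11564/13 + 36 + 6936/13) + 28) = 1/(-320 + 28) = 1/(-292) = -1/292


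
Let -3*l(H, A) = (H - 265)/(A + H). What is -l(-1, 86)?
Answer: -266/255 ≈ -1.0431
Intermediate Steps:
l(H, A) = -(-265 + H)/(3*(A + H)) (l(H, A) = -(H - 265)/(3*(A + H)) = -(-265 + H)/(3*(A + H)))
-l(-1, 86) = -(265 - 1*(-1))/(3*(86 - 1)) = -(265 + 1)/(3*85) = -266/(3*85) = -1*266/255 = -266/255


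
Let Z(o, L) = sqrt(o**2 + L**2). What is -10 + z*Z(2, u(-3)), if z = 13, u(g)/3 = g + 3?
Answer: 16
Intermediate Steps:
u(g) = 9 + 3*g (u(g) = 3*(g + 3) = 3*(3 + g) = 9 + 3*g)
Z(o, L) = sqrt(L**2 + o**2)
-10 + z*Z(2, u(-3)) = -10 + 13*sqrt((9 + 3*(-3))**2 + 2**2) = -10 + 13*sqrt((9 - 9)**2 + 4) = -10 + 13*sqrt(0**2 + 4) = -10 + 13*sqrt(0 + 4) = -10 + 13*sqrt(4) = -10 + 13*2 = -10 + 26 = 16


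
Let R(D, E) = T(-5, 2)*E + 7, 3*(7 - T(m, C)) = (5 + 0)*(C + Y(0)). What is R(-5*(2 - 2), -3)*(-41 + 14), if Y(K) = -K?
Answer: 108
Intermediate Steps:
T(m, C) = 7 - 5*C/3 (T(m, C) = 7 - (5 + 0)*(C - 1*0)/3 = 7 - 5*(C + 0)/3 = 7 - 5*C/3)
R(D, E) = 7 + 11*E/3 (R(D, E) = (7 - 5/3*2)*E + 7 = (7 - 10/3)*E + 7 = 11*E/3 + 7 = 7 + 11*E/3)
R(-5*(2 - 2), -3)*(-41 + 14) = (7 + (11/3)*(-3))*(-41 + 14) = (7 - 11)*(-27) = -4*(-27) = 108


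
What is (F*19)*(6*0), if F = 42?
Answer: 0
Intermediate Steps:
(F*19)*(6*0) = (42*19)*(6*0) = 798*0 = 0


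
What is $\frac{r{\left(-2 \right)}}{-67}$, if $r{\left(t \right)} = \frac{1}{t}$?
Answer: $\frac{1}{134} \approx 0.0074627$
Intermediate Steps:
$\frac{r{\left(-2 \right)}}{-67} = \frac{1}{\left(-67\right) \left(-2\right)} = \left(- \frac{1}{67}\right) \left(- \frac{1}{2}\right) = \frac{1}{134}$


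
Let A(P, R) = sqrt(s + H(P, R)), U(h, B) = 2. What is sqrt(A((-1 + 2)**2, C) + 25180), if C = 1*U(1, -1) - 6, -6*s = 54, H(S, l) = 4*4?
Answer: sqrt(25180 + sqrt(7)) ≈ 158.69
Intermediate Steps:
H(S, l) = 16
s = -9 (s = -1/6*54 = -9)
C = -4 (C = 1*2 - 6 = 2 - 6 = -4)
A(P, R) = sqrt(7) (A(P, R) = sqrt(-9 + 16) = sqrt(7))
sqrt(A((-1 + 2)**2, C) + 25180) = sqrt(sqrt(7) + 25180) = sqrt(25180 + sqrt(7))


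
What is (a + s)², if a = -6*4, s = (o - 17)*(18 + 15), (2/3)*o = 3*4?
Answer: 81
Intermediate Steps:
o = 18 (o = 3*(3*4)/2 = (3/2)*12 = 18)
s = 33 (s = (18 - 17)*(18 + 15) = 1*33 = 33)
a = -24
(a + s)² = (-24 + 33)² = 9² = 81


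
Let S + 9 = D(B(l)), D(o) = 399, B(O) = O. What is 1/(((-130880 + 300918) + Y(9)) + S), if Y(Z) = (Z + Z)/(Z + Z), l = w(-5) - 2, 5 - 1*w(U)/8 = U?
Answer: 1/170429 ≈ 5.8675e-6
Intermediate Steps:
w(U) = 40 - 8*U
l = 78 (l = (40 - 8*(-5)) - 2 = (40 + 40) - 2 = 80 - 2 = 78)
Y(Z) = 1 (Y(Z) = (2*Z)/((2*Z)) = (2*Z)*(1/(2*Z)) = 1)
S = 390 (S = -9 + 399 = 390)
1/(((-130880 + 300918) + Y(9)) + S) = 1/(((-130880 + 300918) + 1) + 390) = 1/((170038 + 1) + 390) = 1/(170039 + 390) = 1/170429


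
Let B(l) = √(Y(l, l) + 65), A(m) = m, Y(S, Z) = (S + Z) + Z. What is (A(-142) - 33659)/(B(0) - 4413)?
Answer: 149163813/19474504 + 33801*√65/19474504 ≈ 7.6734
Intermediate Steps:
Y(S, Z) = S + 2*Z
B(l) = √(65 + 3*l) (B(l) = √((l + 2*l) + 65) = √(3*l + 65) = √(65 + 3*l))
(A(-142) - 33659)/(B(0) - 4413) = (-142 - 33659)/(√(65 + 3*0) - 4413) = -33801/(√(65 + 0) - 4413) = -33801/(√65 - 4413) = -33801/(-4413 + √65)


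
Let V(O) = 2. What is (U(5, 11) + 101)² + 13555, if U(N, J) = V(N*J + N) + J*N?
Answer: 38519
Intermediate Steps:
U(N, J) = 2 + J*N
(U(5, 11) + 101)² + 13555 = ((2 + 11*5) + 101)² + 13555 = ((2 + 55) + 101)² + 13555 = (57 + 101)² + 13555 = 158² + 13555 = 24964 + 13555 = 38519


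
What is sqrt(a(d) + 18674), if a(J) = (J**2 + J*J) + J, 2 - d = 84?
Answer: 6*sqrt(890) ≈ 179.00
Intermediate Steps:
d = -82 (d = 2 - 1*84 = 2 - 84 = -82)
a(J) = J + 2*J**2 (a(J) = (J**2 + J**2) + J = 2*J**2 + J = J + 2*J**2)
sqrt(a(d) + 18674) = sqrt(-82*(1 + 2*(-82)) + 18674) = sqrt(-82*(1 - 164) + 18674) = sqrt(-82*(-163) + 18674) = sqrt(13366 + 18674) = sqrt(32040) = 6*sqrt(890)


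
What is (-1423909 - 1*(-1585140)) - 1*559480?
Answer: -398249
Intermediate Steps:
(-1423909 - 1*(-1585140)) - 1*559480 = (-1423909 + 1585140) - 559480 = 161231 - 559480 = -398249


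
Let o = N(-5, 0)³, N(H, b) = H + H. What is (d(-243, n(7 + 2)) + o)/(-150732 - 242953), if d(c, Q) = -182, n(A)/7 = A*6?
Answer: 1182/393685 ≈ 0.0030024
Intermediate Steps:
n(A) = 42*A (n(A) = 7*(A*6) = 7*(6*A) = 42*A)
N(H, b) = 2*H
o = -1000 (o = (2*(-5))³ = (-10)³ = -1000)
(d(-243, n(7 + 2)) + o)/(-150732 - 242953) = (-182 - 1000)/(-150732 - 242953) = -1182/(-393685) = -1182*(-1/393685) = 1182/393685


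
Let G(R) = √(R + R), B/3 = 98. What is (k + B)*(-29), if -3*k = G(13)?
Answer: -8526 + 29*√26/3 ≈ -8476.7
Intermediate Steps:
B = 294 (B = 3*98 = 294)
G(R) = √2*√R (G(R) = √(2*R) = √2*√R)
k = -√26/3 (k = -√2*√13/3 = -√26/3 ≈ -1.6997)
(k + B)*(-29) = (-√26/3 + 294)*(-29) = (294 - √26/3)*(-29) = -8526 + 29*√26/3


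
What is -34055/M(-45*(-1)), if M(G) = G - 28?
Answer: -34055/17 ≈ -2003.2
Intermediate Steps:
M(G) = -28 + G
-34055/M(-45*(-1)) = -34055/(-28 - 45*(-1)) = -34055/(-28 + 45) = -34055/17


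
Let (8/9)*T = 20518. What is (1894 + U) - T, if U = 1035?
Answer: -80615/4 ≈ -20154.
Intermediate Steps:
T = 92331/4 (T = (9/8)*20518 = 92331/4 ≈ 23083.)
(1894 + U) - T = (1894 + 1035) - 1*92331/4 = 2929 - 92331/4 = -80615/4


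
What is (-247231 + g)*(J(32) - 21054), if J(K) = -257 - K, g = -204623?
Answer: 9643919922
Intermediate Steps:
(-247231 + g)*(J(32) - 21054) = (-247231 - 204623)*((-257 - 1*32) - 21054) = -451854*((-257 - 32) - 21054) = -451854*(-289 - 21054) = -451854*(-21343) = 9643919922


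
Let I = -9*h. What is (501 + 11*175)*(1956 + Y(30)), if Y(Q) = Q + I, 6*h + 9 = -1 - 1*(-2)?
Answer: 4847148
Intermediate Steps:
h = -4/3 (h = -3/2 + (-1 - 1*(-2))/6 = -3/2 + (-1 + 2)/6 = -3/2 + (⅙)*1 = -3/2 + ⅙ = -4/3 ≈ -1.3333)
I = 12 (I = -9*(-4/3) = 12)
Y(Q) = 12 + Q (Y(Q) = Q + 12 = 12 + Q)
(501 + 11*175)*(1956 + Y(30)) = (501 + 11*175)*(1956 + (12 + 30)) = (501 + 1925)*(1956 + 42) = 2426*1998 = 4847148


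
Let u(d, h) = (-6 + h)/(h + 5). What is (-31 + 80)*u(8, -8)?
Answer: 686/3 ≈ 228.67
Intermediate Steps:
u(d, h) = (-6 + h)/(5 + h)
(-31 + 80)*u(8, -8) = (-31 + 80)*((-6 - 8)/(5 - 8)) = 49*(-14/(-3)) = 49*(-⅓*(-14)) = 49*(14/3) = 686/3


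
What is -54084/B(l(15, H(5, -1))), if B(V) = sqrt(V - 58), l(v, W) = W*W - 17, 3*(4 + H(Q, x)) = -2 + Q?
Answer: 9014*I*sqrt(66)/11 ≈ 6657.3*I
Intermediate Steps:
H(Q, x) = -14/3 + Q/3 (H(Q, x) = -4 + (-2 + Q)/3 = -4 + (-2/3 + Q/3) = -14/3 + Q/3)
l(v, W) = -17 + W**2 (l(v, W) = W**2 - 17 = -17 + W**2)
B(V) = sqrt(-58 + V)
-54084/B(l(15, H(5, -1))) = -54084/sqrt(-58 + (-17 + (-14/3 + (1/3)*5)**2)) = -54084/sqrt(-58 + (-17 + (-14/3 + 5/3)**2)) = -54084/sqrt(-58 + (-17 + (-3)**2)) = -54084/sqrt(-58 + (-17 + 9)) = -54084/sqrt(-58 - 8) = -54084*(-I*sqrt(66)/66) = -(-9014)*I*sqrt(66)/11 = 9014*I*sqrt(66)/11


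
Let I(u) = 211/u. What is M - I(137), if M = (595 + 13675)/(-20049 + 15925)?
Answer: -1412577/282494 ≈ -5.0004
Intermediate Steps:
M = -7135/2062 (M = 14270/(-4124) = 14270*(-1/4124) = -7135/2062 ≈ -3.4602)
M - I(137) = -7135/2062 - 211/137 = -1412577/282494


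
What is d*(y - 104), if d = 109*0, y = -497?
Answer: 0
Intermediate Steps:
d = 0
d*(y - 104) = 0*(-497 - 104) = 0*(-601) = 0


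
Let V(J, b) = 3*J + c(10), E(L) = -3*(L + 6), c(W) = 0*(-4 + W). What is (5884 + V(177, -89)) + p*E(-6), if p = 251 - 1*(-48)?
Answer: 6415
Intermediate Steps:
c(W) = 0
E(L) = -18 - 3*L (E(L) = -3*(6 + L) = -18 - 3*L)
p = 299 (p = 251 + 48 = 299)
V(J, b) = 3*J (V(J, b) = 3*J + 0 = 3*J)
(5884 + V(177, -89)) + p*E(-6) = (5884 + 3*177) + 299*(-18 - 3*(-6)) = (5884 + 531) + 299*(-18 + 18) = 6415 + 299*0 = 6415 + 0 = 6415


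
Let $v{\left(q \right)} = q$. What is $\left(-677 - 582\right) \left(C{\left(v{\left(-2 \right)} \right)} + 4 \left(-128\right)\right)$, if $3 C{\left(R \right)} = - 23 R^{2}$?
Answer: $\frac{2049652}{3} \approx 6.8322 \cdot 10^{5}$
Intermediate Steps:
$C{\left(R \right)} = - \frac{23 R^{2}}{3}$ ($C{\left(R \right)} = \frac{\left(-23\right) R^{2}}{3} = - \frac{23 R^{2}}{3}$)
$\left(-677 - 582\right) \left(C{\left(v{\left(-2 \right)} \right)} + 4 \left(-128\right)\right) = \left(-677 - 582\right) \left(- \frac{23 \left(-2\right)^{2}}{3} + 4 \left(-128\right)\right) = - 1259 \left(\left(- \frac{23}{3}\right) 4 - 512\right) = - 1259 \left(- \frac{92}{3} - 512\right) = \left(-1259\right) \left(- \frac{1628}{3}\right) = \frac{2049652}{3}$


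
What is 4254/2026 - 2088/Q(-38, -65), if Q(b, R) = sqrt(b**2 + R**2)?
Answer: 2127/1013 - 2088*sqrt(5669)/5669 ≈ -25.632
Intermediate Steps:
Q(b, R) = sqrt(R**2 + b**2)
4254/2026 - 2088/Q(-38, -65) = 4254/2026 - 2088/sqrt((-65)**2 + (-38)**2) = 4254*(1/2026) - 2088/sqrt(4225 + 1444) = 2127/1013 - 2088*sqrt(5669)/5669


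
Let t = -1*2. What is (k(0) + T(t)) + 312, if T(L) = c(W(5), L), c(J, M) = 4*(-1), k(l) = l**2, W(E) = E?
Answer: 308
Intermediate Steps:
t = -2
c(J, M) = -4
T(L) = -4
(k(0) + T(t)) + 312 = (0**2 - 4) + 312 = (0 - 4) + 312 = -4 + 312 = 308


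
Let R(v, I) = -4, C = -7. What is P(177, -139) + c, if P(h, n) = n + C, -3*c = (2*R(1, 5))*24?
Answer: -82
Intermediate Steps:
c = 64 (c = -2*(-4)*24/3 = -(-8)*24/3 = -⅓*(-192) = 64)
P(h, n) = -7 + n (P(h, n) = n - 7 = -7 + n)
P(177, -139) + c = (-7 - 139) + 64 = -146 + 64 = -82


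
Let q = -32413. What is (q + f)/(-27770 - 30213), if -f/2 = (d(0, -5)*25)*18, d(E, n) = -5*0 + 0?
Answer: 32413/57983 ≈ 0.55901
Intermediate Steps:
d(E, n) = 0 (d(E, n) = 0 + 0 = 0)
f = 0 (f = -2*0*25*18 = -0*18 = -2*0 = 0)
(q + f)/(-27770 - 30213) = (-32413 + 0)/(-27770 - 30213) = -32413/(-57983) = -32413*(-1/57983) = 32413/57983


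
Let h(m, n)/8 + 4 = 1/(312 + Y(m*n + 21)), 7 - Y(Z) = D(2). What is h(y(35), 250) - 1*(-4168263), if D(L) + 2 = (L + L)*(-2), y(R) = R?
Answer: 1371348007/329 ≈ 4.1682e+6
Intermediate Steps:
D(L) = -2 - 4*L (D(L) = -2 + (L + L)*(-2) = -2 + (2*L)*(-2) = -2 - 4*L)
Y(Z) = 17 (Y(Z) = 7 - (-2 - 4*2) = 7 - (-2 - 8) = 7 - 1*(-10) = 7 + 10 = 17)
h(m, n) = -10520/329 (h(m, n) = -32 + 8/(312 + 17) = -32 + 8/329 = -10520/329)
h(y(35), 250) - 1*(-4168263) = -10520/329 - 1*(-4168263) = -10520/329 + 4168263 = 1371348007/329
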